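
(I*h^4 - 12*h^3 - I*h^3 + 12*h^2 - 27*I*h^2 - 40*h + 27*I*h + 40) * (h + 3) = I*h^5 - 12*h^4 + 2*I*h^4 - 24*h^3 - 30*I*h^3 - 4*h^2 - 54*I*h^2 - 80*h + 81*I*h + 120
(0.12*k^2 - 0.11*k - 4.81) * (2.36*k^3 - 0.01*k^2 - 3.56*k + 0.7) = 0.2832*k^5 - 0.2608*k^4 - 11.7777*k^3 + 0.5237*k^2 + 17.0466*k - 3.367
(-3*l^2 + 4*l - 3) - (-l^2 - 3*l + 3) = -2*l^2 + 7*l - 6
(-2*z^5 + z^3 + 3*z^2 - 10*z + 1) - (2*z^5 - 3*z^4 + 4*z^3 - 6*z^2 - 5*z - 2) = -4*z^5 + 3*z^4 - 3*z^3 + 9*z^2 - 5*z + 3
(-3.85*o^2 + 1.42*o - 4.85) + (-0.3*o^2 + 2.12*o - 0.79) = -4.15*o^2 + 3.54*o - 5.64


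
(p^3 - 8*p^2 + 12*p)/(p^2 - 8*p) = (p^2 - 8*p + 12)/(p - 8)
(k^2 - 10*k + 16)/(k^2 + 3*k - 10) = (k - 8)/(k + 5)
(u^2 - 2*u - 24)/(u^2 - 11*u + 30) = (u + 4)/(u - 5)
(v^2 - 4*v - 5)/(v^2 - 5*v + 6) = (v^2 - 4*v - 5)/(v^2 - 5*v + 6)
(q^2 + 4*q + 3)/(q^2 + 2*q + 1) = (q + 3)/(q + 1)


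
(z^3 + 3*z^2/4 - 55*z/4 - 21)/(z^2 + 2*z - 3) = (z^2 - 9*z/4 - 7)/(z - 1)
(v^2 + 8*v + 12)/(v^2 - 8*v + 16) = (v^2 + 8*v + 12)/(v^2 - 8*v + 16)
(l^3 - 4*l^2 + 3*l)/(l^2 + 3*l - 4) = l*(l - 3)/(l + 4)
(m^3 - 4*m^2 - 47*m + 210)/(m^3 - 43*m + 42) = (m - 5)/(m - 1)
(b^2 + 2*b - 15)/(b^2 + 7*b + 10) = (b - 3)/(b + 2)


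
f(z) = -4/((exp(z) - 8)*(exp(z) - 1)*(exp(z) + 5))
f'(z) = 4*exp(z)/((exp(z) - 8)*(exp(z) - 1)*(exp(z) + 5)^2) + 4*exp(z)/((exp(z) - 8)*(exp(z) - 1)^2*(exp(z) + 5)) + 4*exp(z)/((exp(z) - 8)^2*(exp(z) - 1)*(exp(z) + 5)) = ((exp(z) - 8)*(exp(z) - 1) + (exp(z) - 8)*(exp(z) + 5) + (exp(z) - 1)*(exp(z) + 5))/((exp(z) - 8)^2*(exp(z) + 5)^2*sinh(z/2)^2)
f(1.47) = 0.03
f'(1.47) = -0.02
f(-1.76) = -0.12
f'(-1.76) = -0.02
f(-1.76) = -0.12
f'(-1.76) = -0.02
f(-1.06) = -0.15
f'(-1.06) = -0.08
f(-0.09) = -1.11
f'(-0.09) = -11.75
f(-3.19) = -0.10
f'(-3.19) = -0.00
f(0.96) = 0.06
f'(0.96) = -0.09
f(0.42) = 0.18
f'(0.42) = -0.53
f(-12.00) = -0.10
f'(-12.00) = 0.00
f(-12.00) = -0.10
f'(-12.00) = 0.00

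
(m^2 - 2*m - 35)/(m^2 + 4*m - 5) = (m - 7)/(m - 1)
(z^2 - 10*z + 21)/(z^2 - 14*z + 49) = (z - 3)/(z - 7)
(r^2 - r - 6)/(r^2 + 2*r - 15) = (r + 2)/(r + 5)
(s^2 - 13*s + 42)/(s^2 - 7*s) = (s - 6)/s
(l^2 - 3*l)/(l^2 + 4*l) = (l - 3)/(l + 4)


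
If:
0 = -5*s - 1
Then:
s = -1/5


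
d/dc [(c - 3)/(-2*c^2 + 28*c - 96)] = (-c^2/2 + 7*c + (c - 7)*(c - 3) - 24)/(c^2 - 14*c + 48)^2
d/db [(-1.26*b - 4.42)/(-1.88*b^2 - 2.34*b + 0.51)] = (2.3688*b^2 + 2.9484*b - (1.26*b + 4.42)*(3.76*b + 2.34) - 0.6426)/(1.88*b^2 + 2.34*b - 0.51)^2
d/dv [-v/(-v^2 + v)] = -1/(v - 1)^2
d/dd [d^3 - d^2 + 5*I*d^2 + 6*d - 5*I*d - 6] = 3*d^2 + d*(-2 + 10*I) + 6 - 5*I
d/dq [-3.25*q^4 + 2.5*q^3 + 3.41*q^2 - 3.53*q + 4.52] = -13.0*q^3 + 7.5*q^2 + 6.82*q - 3.53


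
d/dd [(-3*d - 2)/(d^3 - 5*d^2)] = (6*d^2 - 9*d - 20)/(d^3*(d^2 - 10*d + 25))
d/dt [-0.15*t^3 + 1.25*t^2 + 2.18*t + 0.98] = -0.45*t^2 + 2.5*t + 2.18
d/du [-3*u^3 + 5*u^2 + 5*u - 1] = -9*u^2 + 10*u + 5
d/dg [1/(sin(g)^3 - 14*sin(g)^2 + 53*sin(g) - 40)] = (-3*sin(g)^2 + 28*sin(g) - 53)*cos(g)/(sin(g)^3 - 14*sin(g)^2 + 53*sin(g) - 40)^2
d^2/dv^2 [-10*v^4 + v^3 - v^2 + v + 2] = -120*v^2 + 6*v - 2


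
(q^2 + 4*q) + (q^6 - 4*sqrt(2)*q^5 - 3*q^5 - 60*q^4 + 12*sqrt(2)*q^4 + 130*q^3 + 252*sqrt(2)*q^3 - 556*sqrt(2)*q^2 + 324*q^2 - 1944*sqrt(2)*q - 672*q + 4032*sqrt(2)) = q^6 - 4*sqrt(2)*q^5 - 3*q^5 - 60*q^4 + 12*sqrt(2)*q^4 + 130*q^3 + 252*sqrt(2)*q^3 - 556*sqrt(2)*q^2 + 325*q^2 - 1944*sqrt(2)*q - 668*q + 4032*sqrt(2)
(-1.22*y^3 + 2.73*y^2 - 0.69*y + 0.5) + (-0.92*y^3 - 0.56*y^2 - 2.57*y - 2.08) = -2.14*y^3 + 2.17*y^2 - 3.26*y - 1.58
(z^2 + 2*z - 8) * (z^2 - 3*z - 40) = z^4 - z^3 - 54*z^2 - 56*z + 320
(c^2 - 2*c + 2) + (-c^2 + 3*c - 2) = c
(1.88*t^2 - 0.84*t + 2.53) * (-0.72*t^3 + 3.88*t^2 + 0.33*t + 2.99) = -1.3536*t^5 + 7.8992*t^4 - 4.4604*t^3 + 15.1604*t^2 - 1.6767*t + 7.5647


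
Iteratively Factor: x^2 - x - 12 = (x + 3)*(x - 4)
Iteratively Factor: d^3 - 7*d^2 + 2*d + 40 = (d - 5)*(d^2 - 2*d - 8) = (d - 5)*(d - 4)*(d + 2)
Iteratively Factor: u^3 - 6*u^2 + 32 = (u + 2)*(u^2 - 8*u + 16) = (u - 4)*(u + 2)*(u - 4)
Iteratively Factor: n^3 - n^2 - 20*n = (n)*(n^2 - n - 20) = n*(n + 4)*(n - 5)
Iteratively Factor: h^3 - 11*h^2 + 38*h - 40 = (h - 4)*(h^2 - 7*h + 10) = (h - 4)*(h - 2)*(h - 5)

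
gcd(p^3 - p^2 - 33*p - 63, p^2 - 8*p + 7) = p - 7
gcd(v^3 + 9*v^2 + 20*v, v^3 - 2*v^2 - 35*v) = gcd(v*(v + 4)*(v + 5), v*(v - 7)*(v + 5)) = v^2 + 5*v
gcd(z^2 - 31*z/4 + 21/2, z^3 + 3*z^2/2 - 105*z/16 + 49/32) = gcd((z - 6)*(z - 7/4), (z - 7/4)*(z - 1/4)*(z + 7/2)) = z - 7/4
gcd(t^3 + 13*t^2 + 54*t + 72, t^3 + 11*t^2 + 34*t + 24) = t^2 + 10*t + 24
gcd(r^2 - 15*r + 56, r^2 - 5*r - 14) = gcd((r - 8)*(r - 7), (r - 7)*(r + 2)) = r - 7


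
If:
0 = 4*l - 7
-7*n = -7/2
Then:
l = 7/4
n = 1/2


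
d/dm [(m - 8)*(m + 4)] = 2*m - 4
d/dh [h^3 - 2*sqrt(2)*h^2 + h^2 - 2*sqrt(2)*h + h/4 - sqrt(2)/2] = 3*h^2 - 4*sqrt(2)*h + 2*h - 2*sqrt(2) + 1/4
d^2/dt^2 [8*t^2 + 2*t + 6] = 16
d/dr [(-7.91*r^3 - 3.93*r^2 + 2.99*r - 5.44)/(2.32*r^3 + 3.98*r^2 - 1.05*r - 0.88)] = (-22.3642*r^4 + 2.73740000000001*r^3 + 50.9711*r^2 + 50.2192*r - 8.3432)/(5.3824*r^6 + 18.4672*r^5 + 10.9684*r^4 - 12.4412*r^3 - 5.9023*r^2 + 1.848*r + 0.7744)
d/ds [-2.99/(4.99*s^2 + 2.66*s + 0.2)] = (29.8402*s + 7.9534)/(4.99*s^2 + 2.66*s + 0.2)^2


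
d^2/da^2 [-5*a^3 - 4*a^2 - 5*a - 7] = -30*a - 8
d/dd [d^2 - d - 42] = 2*d - 1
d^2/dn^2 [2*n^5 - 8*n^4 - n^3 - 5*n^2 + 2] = 40*n^3 - 96*n^2 - 6*n - 10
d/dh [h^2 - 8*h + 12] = 2*h - 8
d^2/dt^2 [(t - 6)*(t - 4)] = 2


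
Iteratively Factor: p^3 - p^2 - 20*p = (p + 4)*(p^2 - 5*p) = (p - 5)*(p + 4)*(p)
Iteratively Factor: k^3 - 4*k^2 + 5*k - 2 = (k - 1)*(k^2 - 3*k + 2) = (k - 1)^2*(k - 2)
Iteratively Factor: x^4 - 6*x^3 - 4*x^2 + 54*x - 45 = (x + 3)*(x^3 - 9*x^2 + 23*x - 15) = (x - 5)*(x + 3)*(x^2 - 4*x + 3) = (x - 5)*(x - 1)*(x + 3)*(x - 3)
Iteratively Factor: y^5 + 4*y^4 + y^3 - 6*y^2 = (y - 1)*(y^4 + 5*y^3 + 6*y^2) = y*(y - 1)*(y^3 + 5*y^2 + 6*y) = y^2*(y - 1)*(y^2 + 5*y + 6) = y^2*(y - 1)*(y + 2)*(y + 3)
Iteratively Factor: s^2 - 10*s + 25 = (s - 5)*(s - 5)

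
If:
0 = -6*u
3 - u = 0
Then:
No Solution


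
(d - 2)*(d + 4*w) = d^2 + 4*d*w - 2*d - 8*w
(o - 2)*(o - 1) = o^2 - 3*o + 2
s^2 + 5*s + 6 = (s + 2)*(s + 3)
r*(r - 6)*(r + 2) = r^3 - 4*r^2 - 12*r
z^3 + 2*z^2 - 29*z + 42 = (z - 3)*(z - 2)*(z + 7)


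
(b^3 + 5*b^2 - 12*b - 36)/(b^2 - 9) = (b^2 + 8*b + 12)/(b + 3)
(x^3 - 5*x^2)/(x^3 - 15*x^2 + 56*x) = x*(x - 5)/(x^2 - 15*x + 56)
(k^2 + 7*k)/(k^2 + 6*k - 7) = k/(k - 1)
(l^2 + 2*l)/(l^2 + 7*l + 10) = l/(l + 5)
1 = 1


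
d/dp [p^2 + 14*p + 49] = 2*p + 14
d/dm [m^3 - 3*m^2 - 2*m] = 3*m^2 - 6*m - 2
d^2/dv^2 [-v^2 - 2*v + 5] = -2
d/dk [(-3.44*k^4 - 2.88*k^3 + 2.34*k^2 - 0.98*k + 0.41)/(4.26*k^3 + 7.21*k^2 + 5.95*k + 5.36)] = (-14.6544*k^6 - 49.6048*k^5 - 92.1372*k^4 - 99.676*k^3 - 30.5614*k^2 + 19.1726*k - 7.6923)/(18.1476*k^6 + 61.4292*k^5 + 102.6781*k^4 + 131.4662*k^3 + 112.6937*k^2 + 63.784*k + 28.7296)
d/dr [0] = 0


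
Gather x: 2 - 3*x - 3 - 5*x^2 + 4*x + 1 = -5*x^2 + x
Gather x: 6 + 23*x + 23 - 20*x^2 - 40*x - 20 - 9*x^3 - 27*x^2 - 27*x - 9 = -9*x^3 - 47*x^2 - 44*x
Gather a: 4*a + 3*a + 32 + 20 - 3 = 7*a + 49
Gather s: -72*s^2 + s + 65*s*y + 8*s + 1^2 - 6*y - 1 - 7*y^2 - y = -72*s^2 + s*(65*y + 9) - 7*y^2 - 7*y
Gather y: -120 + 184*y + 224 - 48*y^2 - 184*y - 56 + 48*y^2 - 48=0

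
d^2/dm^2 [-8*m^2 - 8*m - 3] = -16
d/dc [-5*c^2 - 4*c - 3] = -10*c - 4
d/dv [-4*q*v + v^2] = -4*q + 2*v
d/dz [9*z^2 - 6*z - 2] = 18*z - 6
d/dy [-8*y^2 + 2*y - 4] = 2 - 16*y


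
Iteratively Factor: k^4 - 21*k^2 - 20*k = (k - 5)*(k^3 + 5*k^2 + 4*k) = (k - 5)*(k + 1)*(k^2 + 4*k) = (k - 5)*(k + 1)*(k + 4)*(k)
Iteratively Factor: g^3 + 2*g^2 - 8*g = (g)*(g^2 + 2*g - 8) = g*(g + 4)*(g - 2)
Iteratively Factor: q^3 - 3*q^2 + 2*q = (q - 1)*(q^2 - 2*q) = (q - 2)*(q - 1)*(q)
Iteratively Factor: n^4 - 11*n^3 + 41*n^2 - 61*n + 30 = (n - 1)*(n^3 - 10*n^2 + 31*n - 30) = (n - 3)*(n - 1)*(n^2 - 7*n + 10) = (n - 3)*(n - 2)*(n - 1)*(n - 5)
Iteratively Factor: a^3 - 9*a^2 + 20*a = (a - 4)*(a^2 - 5*a) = a*(a - 4)*(a - 5)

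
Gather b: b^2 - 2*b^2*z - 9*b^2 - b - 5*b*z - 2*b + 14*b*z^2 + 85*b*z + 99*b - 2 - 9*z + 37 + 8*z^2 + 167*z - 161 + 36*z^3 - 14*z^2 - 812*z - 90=b^2*(-2*z - 8) + b*(14*z^2 + 80*z + 96) + 36*z^3 - 6*z^2 - 654*z - 216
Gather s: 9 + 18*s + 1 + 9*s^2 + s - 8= 9*s^2 + 19*s + 2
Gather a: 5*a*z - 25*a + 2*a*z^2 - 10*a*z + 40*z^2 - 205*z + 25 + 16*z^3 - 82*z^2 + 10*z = a*(2*z^2 - 5*z - 25) + 16*z^3 - 42*z^2 - 195*z + 25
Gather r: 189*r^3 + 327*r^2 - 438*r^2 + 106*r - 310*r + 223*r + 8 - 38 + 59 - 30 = 189*r^3 - 111*r^2 + 19*r - 1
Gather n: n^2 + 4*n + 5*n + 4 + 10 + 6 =n^2 + 9*n + 20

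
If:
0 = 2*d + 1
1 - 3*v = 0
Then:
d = -1/2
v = 1/3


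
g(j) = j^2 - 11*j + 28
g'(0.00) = -11.00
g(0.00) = 28.00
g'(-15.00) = -41.00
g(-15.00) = 418.00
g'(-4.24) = -19.48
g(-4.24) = 92.62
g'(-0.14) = -11.28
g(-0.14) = 29.56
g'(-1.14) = -13.28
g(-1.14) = 41.84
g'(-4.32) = -19.64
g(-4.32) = 94.18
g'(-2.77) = -16.54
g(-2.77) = 66.14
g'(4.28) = -2.44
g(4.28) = -0.76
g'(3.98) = -3.04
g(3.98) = 0.06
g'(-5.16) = -21.32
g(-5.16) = 111.39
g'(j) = 2*j - 11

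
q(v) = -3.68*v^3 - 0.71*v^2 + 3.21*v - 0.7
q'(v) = -11.04*v^2 - 1.42*v + 3.21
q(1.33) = -6.34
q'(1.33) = -18.21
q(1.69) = -15.07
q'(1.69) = -30.72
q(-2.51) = 44.96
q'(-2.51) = -62.78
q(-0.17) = -1.25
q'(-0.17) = 3.13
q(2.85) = -82.51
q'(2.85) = -90.51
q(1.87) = -21.24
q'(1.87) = -38.05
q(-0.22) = -1.40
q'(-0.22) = 2.99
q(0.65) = 0.08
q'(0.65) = -2.38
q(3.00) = -96.82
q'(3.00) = -100.41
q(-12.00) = 6217.58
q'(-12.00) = -1569.51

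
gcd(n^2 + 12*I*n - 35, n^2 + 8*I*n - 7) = n + 7*I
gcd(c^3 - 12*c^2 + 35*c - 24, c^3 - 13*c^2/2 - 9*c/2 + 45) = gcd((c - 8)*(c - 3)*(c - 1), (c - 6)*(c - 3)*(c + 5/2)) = c - 3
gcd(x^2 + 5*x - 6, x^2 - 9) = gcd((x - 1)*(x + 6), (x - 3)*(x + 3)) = 1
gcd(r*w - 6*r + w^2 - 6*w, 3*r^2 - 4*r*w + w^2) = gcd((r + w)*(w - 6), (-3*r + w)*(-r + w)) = 1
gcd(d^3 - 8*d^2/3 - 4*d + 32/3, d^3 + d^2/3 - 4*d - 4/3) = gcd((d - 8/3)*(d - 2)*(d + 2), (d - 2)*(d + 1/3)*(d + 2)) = d^2 - 4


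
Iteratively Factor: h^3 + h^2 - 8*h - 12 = (h + 2)*(h^2 - h - 6) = (h + 2)^2*(h - 3)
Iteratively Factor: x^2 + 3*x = (x + 3)*(x)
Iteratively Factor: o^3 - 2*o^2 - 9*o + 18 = (o + 3)*(o^2 - 5*o + 6) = (o - 2)*(o + 3)*(o - 3)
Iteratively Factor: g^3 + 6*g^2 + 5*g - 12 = (g + 3)*(g^2 + 3*g - 4) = (g - 1)*(g + 3)*(g + 4)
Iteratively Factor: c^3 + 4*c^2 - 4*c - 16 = (c + 2)*(c^2 + 2*c - 8) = (c + 2)*(c + 4)*(c - 2)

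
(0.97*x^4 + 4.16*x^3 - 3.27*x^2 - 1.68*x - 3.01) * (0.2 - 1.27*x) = -1.2319*x^5 - 5.0892*x^4 + 4.9849*x^3 + 1.4796*x^2 + 3.4867*x - 0.602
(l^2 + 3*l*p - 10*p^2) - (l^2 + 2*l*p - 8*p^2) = l*p - 2*p^2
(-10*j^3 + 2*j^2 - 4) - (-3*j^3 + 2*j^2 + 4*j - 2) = -7*j^3 - 4*j - 2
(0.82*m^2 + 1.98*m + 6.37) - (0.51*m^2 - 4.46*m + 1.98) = 0.31*m^2 + 6.44*m + 4.39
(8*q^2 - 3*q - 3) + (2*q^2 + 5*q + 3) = 10*q^2 + 2*q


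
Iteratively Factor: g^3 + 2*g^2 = (g)*(g^2 + 2*g) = g^2*(g + 2)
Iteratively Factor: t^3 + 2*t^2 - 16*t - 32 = (t - 4)*(t^2 + 6*t + 8) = (t - 4)*(t + 4)*(t + 2)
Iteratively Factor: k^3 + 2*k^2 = (k + 2)*(k^2) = k*(k + 2)*(k)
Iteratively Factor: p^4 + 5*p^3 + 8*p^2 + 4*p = (p)*(p^3 + 5*p^2 + 8*p + 4) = p*(p + 2)*(p^2 + 3*p + 2) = p*(p + 2)^2*(p + 1)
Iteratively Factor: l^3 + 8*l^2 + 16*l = (l)*(l^2 + 8*l + 16) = l*(l + 4)*(l + 4)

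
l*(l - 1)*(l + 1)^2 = l^4 + l^3 - l^2 - l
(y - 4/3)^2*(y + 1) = y^3 - 5*y^2/3 - 8*y/9 + 16/9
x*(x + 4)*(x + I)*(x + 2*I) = x^4 + 4*x^3 + 3*I*x^3 - 2*x^2 + 12*I*x^2 - 8*x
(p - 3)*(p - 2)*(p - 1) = p^3 - 6*p^2 + 11*p - 6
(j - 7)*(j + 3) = j^2 - 4*j - 21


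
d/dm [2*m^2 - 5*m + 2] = 4*m - 5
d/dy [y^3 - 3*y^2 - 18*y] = 3*y^2 - 6*y - 18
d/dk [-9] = 0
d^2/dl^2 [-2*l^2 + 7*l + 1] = -4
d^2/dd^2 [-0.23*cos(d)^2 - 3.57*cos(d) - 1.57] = 3.57*cos(d) + 0.46*cos(2*d)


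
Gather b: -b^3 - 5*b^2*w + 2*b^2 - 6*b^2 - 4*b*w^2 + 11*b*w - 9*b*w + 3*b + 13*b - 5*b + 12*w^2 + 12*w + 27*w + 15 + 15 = -b^3 + b^2*(-5*w - 4) + b*(-4*w^2 + 2*w + 11) + 12*w^2 + 39*w + 30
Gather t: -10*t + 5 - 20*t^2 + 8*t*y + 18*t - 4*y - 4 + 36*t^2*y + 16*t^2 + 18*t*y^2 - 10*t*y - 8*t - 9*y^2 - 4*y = t^2*(36*y - 4) + t*(18*y^2 - 2*y) - 9*y^2 - 8*y + 1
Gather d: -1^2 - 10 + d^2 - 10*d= d^2 - 10*d - 11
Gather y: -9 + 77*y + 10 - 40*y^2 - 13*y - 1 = -40*y^2 + 64*y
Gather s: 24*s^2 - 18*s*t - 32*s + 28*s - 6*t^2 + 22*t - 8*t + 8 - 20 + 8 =24*s^2 + s*(-18*t - 4) - 6*t^2 + 14*t - 4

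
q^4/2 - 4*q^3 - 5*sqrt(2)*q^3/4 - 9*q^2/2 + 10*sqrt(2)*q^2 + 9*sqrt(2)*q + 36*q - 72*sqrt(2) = (q/2 + sqrt(2))*(q - 8)*(q - 3*sqrt(2))*(q - 3*sqrt(2)/2)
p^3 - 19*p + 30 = (p - 3)*(p - 2)*(p + 5)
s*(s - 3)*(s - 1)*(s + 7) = s^4 + 3*s^3 - 25*s^2 + 21*s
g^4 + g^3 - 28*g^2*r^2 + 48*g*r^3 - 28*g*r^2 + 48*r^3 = (g + 1)*(g - 4*r)*(g - 2*r)*(g + 6*r)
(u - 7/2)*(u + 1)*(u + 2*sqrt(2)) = u^3 - 5*u^2/2 + 2*sqrt(2)*u^2 - 5*sqrt(2)*u - 7*u/2 - 7*sqrt(2)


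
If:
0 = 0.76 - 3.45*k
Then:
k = 0.22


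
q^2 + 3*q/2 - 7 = (q - 2)*(q + 7/2)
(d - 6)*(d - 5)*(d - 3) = d^3 - 14*d^2 + 63*d - 90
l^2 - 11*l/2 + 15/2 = (l - 3)*(l - 5/2)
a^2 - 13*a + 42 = (a - 7)*(a - 6)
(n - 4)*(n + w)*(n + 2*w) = n^3 + 3*n^2*w - 4*n^2 + 2*n*w^2 - 12*n*w - 8*w^2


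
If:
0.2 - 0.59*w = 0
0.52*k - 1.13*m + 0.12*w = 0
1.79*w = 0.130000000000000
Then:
No Solution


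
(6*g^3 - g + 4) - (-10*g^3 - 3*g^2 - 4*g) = 16*g^3 + 3*g^2 + 3*g + 4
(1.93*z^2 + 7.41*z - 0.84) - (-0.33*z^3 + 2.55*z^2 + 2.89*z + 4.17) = 0.33*z^3 - 0.62*z^2 + 4.52*z - 5.01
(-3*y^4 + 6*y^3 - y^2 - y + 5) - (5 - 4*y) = -3*y^4 + 6*y^3 - y^2 + 3*y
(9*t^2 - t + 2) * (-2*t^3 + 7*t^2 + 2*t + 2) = -18*t^5 + 65*t^4 + 7*t^3 + 30*t^2 + 2*t + 4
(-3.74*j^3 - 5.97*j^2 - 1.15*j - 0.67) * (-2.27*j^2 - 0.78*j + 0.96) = 8.4898*j^5 + 16.4691*j^4 + 3.6767*j^3 - 3.3133*j^2 - 0.5814*j - 0.6432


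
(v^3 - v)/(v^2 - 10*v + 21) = (v^3 - v)/(v^2 - 10*v + 21)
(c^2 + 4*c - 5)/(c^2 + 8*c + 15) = (c - 1)/(c + 3)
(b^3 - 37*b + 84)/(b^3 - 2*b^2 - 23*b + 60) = (b + 7)/(b + 5)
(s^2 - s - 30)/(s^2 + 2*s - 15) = (s - 6)/(s - 3)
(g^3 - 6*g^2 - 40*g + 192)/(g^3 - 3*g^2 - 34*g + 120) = (g - 8)/(g - 5)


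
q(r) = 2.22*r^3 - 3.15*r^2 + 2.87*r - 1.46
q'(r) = 6.66*r^2 - 6.3*r + 2.87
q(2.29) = 15.25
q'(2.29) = 23.37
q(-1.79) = -29.42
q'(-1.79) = 35.49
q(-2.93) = -92.75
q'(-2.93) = 78.50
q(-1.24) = -14.09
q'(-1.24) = 20.92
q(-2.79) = -82.20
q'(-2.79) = 72.29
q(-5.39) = -456.08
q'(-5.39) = 230.31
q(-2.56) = -66.70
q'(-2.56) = 62.64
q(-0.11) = -1.82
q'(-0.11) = 3.64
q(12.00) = 3415.54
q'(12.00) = 886.31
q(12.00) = 3415.54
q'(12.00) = 886.31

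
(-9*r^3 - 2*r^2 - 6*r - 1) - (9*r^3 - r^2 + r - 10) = -18*r^3 - r^2 - 7*r + 9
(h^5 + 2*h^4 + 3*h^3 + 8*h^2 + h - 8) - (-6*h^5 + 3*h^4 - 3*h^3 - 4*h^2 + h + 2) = 7*h^5 - h^4 + 6*h^3 + 12*h^2 - 10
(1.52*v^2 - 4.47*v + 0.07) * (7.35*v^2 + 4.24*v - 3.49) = 11.172*v^4 - 26.4097*v^3 - 23.7431*v^2 + 15.8971*v - 0.2443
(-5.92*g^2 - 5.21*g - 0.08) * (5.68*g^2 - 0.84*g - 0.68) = -33.6256*g^4 - 24.62*g^3 + 7.9476*g^2 + 3.61*g + 0.0544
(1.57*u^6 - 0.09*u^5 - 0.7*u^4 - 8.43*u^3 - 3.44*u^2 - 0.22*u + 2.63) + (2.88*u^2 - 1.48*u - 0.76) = 1.57*u^6 - 0.09*u^5 - 0.7*u^4 - 8.43*u^3 - 0.56*u^2 - 1.7*u + 1.87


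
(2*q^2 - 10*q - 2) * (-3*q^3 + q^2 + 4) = -6*q^5 + 32*q^4 - 4*q^3 + 6*q^2 - 40*q - 8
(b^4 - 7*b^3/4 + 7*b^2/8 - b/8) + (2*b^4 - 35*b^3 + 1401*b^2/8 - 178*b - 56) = 3*b^4 - 147*b^3/4 + 176*b^2 - 1425*b/8 - 56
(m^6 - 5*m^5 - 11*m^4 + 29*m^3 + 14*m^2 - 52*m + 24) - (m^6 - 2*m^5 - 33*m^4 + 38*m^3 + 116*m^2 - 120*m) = -3*m^5 + 22*m^4 - 9*m^3 - 102*m^2 + 68*m + 24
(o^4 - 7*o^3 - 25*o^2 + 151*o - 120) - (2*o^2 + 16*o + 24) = o^4 - 7*o^3 - 27*o^2 + 135*o - 144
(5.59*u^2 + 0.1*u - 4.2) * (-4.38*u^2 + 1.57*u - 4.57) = -24.4842*u^4 + 8.3383*u^3 - 6.9933*u^2 - 7.051*u + 19.194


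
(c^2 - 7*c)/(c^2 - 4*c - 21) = c/(c + 3)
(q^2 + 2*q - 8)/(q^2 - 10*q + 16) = (q + 4)/(q - 8)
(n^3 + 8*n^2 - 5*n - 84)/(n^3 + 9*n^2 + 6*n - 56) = (n - 3)/(n - 2)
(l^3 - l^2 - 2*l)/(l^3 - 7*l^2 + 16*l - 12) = l*(l + 1)/(l^2 - 5*l + 6)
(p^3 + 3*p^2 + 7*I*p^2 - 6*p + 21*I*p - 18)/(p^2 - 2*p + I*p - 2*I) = (p^2 + p*(3 + 6*I) + 18*I)/(p - 2)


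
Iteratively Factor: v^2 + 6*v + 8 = (v + 2)*(v + 4)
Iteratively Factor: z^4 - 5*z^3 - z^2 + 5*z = (z + 1)*(z^3 - 6*z^2 + 5*z) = z*(z + 1)*(z^2 - 6*z + 5) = z*(z - 5)*(z + 1)*(z - 1)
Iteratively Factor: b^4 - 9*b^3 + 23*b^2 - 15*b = (b - 1)*(b^3 - 8*b^2 + 15*b) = b*(b - 1)*(b^2 - 8*b + 15) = b*(b - 3)*(b - 1)*(b - 5)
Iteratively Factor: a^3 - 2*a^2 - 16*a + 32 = (a + 4)*(a^2 - 6*a + 8) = (a - 2)*(a + 4)*(a - 4)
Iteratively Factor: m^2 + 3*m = (m + 3)*(m)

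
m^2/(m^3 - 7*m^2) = 1/(m - 7)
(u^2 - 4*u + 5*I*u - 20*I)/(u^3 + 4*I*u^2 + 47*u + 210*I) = (u - 4)/(u^2 - I*u + 42)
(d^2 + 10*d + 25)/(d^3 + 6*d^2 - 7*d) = (d^2 + 10*d + 25)/(d*(d^2 + 6*d - 7))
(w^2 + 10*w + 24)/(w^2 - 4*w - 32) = (w + 6)/(w - 8)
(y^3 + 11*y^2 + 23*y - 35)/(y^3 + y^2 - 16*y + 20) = (y^2 + 6*y - 7)/(y^2 - 4*y + 4)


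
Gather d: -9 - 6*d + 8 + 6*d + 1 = 0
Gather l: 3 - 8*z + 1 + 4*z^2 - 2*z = 4*z^2 - 10*z + 4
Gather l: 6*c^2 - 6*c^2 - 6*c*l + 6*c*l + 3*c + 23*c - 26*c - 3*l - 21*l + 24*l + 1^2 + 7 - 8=0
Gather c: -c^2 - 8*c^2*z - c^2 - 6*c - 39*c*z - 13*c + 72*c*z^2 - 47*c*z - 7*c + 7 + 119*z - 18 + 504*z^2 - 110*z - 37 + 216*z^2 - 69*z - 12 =c^2*(-8*z - 2) + c*(72*z^2 - 86*z - 26) + 720*z^2 - 60*z - 60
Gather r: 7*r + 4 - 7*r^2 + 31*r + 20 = -7*r^2 + 38*r + 24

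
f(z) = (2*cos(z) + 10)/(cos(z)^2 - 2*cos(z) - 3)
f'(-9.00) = 104.25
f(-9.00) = -23.53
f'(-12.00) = 0.15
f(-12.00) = -2.94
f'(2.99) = -2296.40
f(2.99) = -175.40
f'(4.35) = 4.16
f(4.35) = -4.29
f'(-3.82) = -25.42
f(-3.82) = -10.09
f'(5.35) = 0.08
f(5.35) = -2.92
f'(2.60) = -50.20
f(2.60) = -15.01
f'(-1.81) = 2.97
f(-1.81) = -3.86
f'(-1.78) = 2.74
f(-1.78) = -3.77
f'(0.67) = 0.12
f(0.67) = -2.93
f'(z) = (2*sin(z)*cos(z) - 2*sin(z))*(2*cos(z) + 10)/(cos(z)^2 - 2*cos(z) - 3)^2 - 2*sin(z)/(cos(z)^2 - 2*cos(z) - 3) = 2*(cos(z)^2 + 10*cos(z) - 7)*sin(z)/(sin(z)^2 + 2*cos(z) + 2)^2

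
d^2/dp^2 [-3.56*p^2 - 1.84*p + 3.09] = -7.12000000000000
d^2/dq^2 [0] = 0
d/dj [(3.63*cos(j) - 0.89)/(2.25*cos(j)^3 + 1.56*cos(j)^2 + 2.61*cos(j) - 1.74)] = (16.335*cos(j)^3 - 0.3447*cos(j)^2 - 2.7768*cos(j) + 3.9933)*sin(j)/(5.0625*cos(j)^6 + 7.02*cos(j)^5 + 14.1786*cos(j)^4 + 0.3132*cos(j)^3 + 1.3833*cos(j)^2 - 9.0828*cos(j) + 3.0276)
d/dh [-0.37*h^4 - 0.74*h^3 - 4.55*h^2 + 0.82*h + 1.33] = -1.48*h^3 - 2.22*h^2 - 9.1*h + 0.82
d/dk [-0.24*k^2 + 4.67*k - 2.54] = 4.67 - 0.48*k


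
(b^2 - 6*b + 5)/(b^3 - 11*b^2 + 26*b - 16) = (b - 5)/(b^2 - 10*b + 16)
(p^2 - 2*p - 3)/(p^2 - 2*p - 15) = (-p^2 + 2*p + 3)/(-p^2 + 2*p + 15)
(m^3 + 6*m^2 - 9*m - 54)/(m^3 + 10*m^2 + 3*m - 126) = (m + 3)/(m + 7)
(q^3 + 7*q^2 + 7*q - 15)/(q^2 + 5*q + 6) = (q^2 + 4*q - 5)/(q + 2)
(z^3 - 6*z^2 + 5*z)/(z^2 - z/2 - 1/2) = 2*z*(z - 5)/(2*z + 1)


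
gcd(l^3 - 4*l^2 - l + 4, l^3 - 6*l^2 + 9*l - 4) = l^2 - 5*l + 4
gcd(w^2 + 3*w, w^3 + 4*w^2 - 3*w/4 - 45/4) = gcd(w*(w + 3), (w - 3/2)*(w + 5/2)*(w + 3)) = w + 3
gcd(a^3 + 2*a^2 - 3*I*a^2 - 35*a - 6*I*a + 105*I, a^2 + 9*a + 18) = 1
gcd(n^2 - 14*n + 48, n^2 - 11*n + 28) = 1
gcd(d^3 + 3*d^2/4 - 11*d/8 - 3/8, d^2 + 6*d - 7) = d - 1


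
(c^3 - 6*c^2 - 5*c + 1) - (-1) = c^3 - 6*c^2 - 5*c + 2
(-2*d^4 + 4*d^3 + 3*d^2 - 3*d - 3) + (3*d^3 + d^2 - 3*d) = -2*d^4 + 7*d^3 + 4*d^2 - 6*d - 3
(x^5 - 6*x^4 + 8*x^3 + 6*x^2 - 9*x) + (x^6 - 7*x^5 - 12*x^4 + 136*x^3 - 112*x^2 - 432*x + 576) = x^6 - 6*x^5 - 18*x^4 + 144*x^3 - 106*x^2 - 441*x + 576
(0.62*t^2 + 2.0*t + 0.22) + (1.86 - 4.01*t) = 0.62*t^2 - 2.01*t + 2.08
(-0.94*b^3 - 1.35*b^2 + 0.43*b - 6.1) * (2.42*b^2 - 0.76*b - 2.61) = -2.2748*b^5 - 2.5526*b^4 + 4.52*b^3 - 11.5653*b^2 + 3.5137*b + 15.921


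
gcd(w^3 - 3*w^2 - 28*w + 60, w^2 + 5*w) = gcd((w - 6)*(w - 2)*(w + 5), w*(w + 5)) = w + 5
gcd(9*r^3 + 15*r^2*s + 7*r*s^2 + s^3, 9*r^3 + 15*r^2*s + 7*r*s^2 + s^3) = 9*r^3 + 15*r^2*s + 7*r*s^2 + s^3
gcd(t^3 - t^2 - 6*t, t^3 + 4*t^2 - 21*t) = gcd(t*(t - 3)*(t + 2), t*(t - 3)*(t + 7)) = t^2 - 3*t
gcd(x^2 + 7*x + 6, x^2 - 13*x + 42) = 1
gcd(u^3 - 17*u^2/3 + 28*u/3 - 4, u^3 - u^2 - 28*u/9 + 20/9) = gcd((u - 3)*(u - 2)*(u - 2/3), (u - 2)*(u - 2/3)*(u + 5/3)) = u^2 - 8*u/3 + 4/3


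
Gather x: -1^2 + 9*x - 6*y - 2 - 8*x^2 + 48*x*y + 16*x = -8*x^2 + x*(48*y + 25) - 6*y - 3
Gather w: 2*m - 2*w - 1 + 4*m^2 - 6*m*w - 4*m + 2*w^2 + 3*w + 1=4*m^2 - 2*m + 2*w^2 + w*(1 - 6*m)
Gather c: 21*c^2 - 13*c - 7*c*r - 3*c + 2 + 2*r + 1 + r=21*c^2 + c*(-7*r - 16) + 3*r + 3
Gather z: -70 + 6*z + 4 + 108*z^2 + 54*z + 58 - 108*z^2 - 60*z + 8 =0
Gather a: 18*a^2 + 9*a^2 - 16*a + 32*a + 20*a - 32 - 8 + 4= 27*a^2 + 36*a - 36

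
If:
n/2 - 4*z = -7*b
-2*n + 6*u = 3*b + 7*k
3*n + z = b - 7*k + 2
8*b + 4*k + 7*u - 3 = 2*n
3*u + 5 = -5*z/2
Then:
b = -10238/8565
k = 12328/8565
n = -19676/8565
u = 541/1713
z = -6792/2855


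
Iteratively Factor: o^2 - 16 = (o + 4)*(o - 4)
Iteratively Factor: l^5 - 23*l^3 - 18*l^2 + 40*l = (l - 5)*(l^4 + 5*l^3 + 2*l^2 - 8*l) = (l - 5)*(l + 4)*(l^3 + l^2 - 2*l) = (l - 5)*(l + 2)*(l + 4)*(l^2 - l) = l*(l - 5)*(l + 2)*(l + 4)*(l - 1)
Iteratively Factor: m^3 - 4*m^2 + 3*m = (m - 3)*(m^2 - m) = m*(m - 3)*(m - 1)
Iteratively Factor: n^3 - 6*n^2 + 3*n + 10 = (n + 1)*(n^2 - 7*n + 10) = (n - 5)*(n + 1)*(n - 2)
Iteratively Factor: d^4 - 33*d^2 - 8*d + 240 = (d + 4)*(d^3 - 4*d^2 - 17*d + 60) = (d - 3)*(d + 4)*(d^2 - d - 20) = (d - 5)*(d - 3)*(d + 4)*(d + 4)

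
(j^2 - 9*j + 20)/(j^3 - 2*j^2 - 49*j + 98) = (j^2 - 9*j + 20)/(j^3 - 2*j^2 - 49*j + 98)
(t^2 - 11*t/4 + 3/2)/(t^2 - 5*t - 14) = (-4*t^2 + 11*t - 6)/(4*(-t^2 + 5*t + 14))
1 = 1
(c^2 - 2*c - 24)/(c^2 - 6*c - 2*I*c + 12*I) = (c + 4)/(c - 2*I)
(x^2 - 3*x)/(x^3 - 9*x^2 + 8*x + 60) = x*(x - 3)/(x^3 - 9*x^2 + 8*x + 60)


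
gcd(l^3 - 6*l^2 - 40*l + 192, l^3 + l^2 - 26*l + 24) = l^2 + 2*l - 24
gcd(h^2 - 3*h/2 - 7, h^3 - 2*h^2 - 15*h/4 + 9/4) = 1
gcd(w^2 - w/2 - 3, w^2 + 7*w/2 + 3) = w + 3/2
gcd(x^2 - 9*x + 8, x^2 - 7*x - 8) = x - 8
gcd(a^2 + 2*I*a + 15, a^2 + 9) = a - 3*I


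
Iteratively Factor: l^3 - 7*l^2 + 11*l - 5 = (l - 1)*(l^2 - 6*l + 5) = (l - 5)*(l - 1)*(l - 1)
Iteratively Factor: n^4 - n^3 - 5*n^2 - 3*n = (n + 1)*(n^3 - 2*n^2 - 3*n) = (n - 3)*(n + 1)*(n^2 + n) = n*(n - 3)*(n + 1)*(n + 1)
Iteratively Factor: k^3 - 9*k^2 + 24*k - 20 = (k - 5)*(k^2 - 4*k + 4) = (k - 5)*(k - 2)*(k - 2)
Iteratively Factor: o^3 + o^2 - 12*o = (o + 4)*(o^2 - 3*o) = o*(o + 4)*(o - 3)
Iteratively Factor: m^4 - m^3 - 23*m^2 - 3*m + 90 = (m + 3)*(m^3 - 4*m^2 - 11*m + 30) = (m + 3)^2*(m^2 - 7*m + 10) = (m - 5)*(m + 3)^2*(m - 2)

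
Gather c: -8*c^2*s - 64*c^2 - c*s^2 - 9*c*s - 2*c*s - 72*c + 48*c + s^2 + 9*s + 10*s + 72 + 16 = c^2*(-8*s - 64) + c*(-s^2 - 11*s - 24) + s^2 + 19*s + 88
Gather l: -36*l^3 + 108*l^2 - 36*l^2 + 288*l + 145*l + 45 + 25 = -36*l^3 + 72*l^2 + 433*l + 70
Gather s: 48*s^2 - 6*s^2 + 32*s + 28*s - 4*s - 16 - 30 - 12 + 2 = 42*s^2 + 56*s - 56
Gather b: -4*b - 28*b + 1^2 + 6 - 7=-32*b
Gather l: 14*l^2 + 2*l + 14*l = 14*l^2 + 16*l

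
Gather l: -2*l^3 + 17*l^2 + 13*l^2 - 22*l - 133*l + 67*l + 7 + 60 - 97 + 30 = -2*l^3 + 30*l^2 - 88*l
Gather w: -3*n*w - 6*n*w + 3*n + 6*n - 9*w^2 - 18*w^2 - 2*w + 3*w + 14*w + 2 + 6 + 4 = 9*n - 27*w^2 + w*(15 - 9*n) + 12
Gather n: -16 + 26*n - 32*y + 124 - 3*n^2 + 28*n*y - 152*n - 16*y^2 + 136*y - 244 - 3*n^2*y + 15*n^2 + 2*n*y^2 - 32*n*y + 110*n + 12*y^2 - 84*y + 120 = n^2*(12 - 3*y) + n*(2*y^2 - 4*y - 16) - 4*y^2 + 20*y - 16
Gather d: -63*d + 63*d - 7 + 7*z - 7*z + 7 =0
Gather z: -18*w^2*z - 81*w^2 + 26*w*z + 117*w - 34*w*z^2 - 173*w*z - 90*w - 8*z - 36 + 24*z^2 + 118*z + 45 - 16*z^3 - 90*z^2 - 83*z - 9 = -81*w^2 + 27*w - 16*z^3 + z^2*(-34*w - 66) + z*(-18*w^2 - 147*w + 27)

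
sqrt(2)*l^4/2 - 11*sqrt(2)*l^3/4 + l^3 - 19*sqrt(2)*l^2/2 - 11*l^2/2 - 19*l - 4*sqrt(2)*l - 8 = (l - 8)*(l + 1/2)*(l + 2)*(sqrt(2)*l/2 + 1)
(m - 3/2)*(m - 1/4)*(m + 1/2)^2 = m^4 - 3*m^3/4 - 9*m^2/8 - m/16 + 3/32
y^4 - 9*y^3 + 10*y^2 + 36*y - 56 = (y - 7)*(y - 2)^2*(y + 2)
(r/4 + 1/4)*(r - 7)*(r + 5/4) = r^3/4 - 19*r^2/16 - 29*r/8 - 35/16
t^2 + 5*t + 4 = (t + 1)*(t + 4)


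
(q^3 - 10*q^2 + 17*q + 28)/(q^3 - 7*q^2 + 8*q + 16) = (q - 7)/(q - 4)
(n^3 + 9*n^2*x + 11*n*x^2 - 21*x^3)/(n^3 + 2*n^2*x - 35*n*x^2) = (-n^2 - 2*n*x + 3*x^2)/(n*(-n + 5*x))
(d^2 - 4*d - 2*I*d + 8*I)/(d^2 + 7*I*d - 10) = (d^2 - 4*d - 2*I*d + 8*I)/(d^2 + 7*I*d - 10)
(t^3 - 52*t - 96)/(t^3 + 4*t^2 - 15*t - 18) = (t^2 - 6*t - 16)/(t^2 - 2*t - 3)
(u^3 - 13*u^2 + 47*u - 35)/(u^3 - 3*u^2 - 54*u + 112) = (u^3 - 13*u^2 + 47*u - 35)/(u^3 - 3*u^2 - 54*u + 112)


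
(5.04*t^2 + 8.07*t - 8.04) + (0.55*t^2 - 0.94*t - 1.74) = 5.59*t^2 + 7.13*t - 9.78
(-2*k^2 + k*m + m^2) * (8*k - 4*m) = -16*k^3 + 16*k^2*m + 4*k*m^2 - 4*m^3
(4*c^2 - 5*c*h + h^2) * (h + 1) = 4*c^2*h + 4*c^2 - 5*c*h^2 - 5*c*h + h^3 + h^2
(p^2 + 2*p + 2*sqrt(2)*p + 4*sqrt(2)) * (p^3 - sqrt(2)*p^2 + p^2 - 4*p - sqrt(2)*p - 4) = p^5 + sqrt(2)*p^4 + 3*p^4 - 6*p^3 + 3*sqrt(2)*p^3 - 24*p^2 - 6*sqrt(2)*p^2 - 24*sqrt(2)*p - 16*p - 16*sqrt(2)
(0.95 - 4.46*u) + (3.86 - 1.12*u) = 4.81 - 5.58*u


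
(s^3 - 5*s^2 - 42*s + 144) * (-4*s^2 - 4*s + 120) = -4*s^5 + 16*s^4 + 308*s^3 - 1008*s^2 - 5616*s + 17280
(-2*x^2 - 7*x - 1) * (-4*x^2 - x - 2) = 8*x^4 + 30*x^3 + 15*x^2 + 15*x + 2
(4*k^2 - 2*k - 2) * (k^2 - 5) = 4*k^4 - 2*k^3 - 22*k^2 + 10*k + 10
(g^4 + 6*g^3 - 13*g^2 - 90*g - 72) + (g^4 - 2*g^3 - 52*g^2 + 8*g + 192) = 2*g^4 + 4*g^3 - 65*g^2 - 82*g + 120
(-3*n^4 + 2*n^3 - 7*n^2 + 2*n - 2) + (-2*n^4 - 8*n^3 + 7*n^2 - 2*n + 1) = -5*n^4 - 6*n^3 - 1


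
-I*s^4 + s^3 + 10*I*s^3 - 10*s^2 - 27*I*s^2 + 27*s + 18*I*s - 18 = (s - 6)*(s - 3)*(s - 1)*(-I*s + 1)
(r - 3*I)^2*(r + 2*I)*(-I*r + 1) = -I*r^4 - 3*r^3 - 7*I*r^2 - 15*r - 18*I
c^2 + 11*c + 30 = (c + 5)*(c + 6)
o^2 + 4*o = o*(o + 4)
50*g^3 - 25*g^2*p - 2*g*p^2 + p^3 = (-5*g + p)*(-2*g + p)*(5*g + p)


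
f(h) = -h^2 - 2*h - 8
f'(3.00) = -8.00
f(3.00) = -23.00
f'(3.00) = -8.00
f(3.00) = -23.00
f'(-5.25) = 8.50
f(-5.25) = -25.06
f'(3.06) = -8.12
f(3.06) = -23.48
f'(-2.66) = 3.32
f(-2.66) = -9.76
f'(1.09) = -4.18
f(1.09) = -11.37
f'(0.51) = -3.02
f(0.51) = -9.28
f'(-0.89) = -0.22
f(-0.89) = -7.01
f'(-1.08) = 0.16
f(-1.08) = -7.01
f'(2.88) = -7.76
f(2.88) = -22.05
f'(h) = -2*h - 2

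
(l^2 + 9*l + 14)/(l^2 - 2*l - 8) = (l + 7)/(l - 4)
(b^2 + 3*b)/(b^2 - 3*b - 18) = b/(b - 6)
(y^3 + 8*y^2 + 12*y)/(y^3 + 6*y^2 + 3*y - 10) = y*(y + 6)/(y^2 + 4*y - 5)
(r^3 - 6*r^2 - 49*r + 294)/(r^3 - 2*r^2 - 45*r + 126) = (r - 7)/(r - 3)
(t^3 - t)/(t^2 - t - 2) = t*(t - 1)/(t - 2)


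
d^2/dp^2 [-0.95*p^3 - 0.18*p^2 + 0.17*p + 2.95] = -5.7*p - 0.36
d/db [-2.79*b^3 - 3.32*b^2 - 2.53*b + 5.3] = -8.37*b^2 - 6.64*b - 2.53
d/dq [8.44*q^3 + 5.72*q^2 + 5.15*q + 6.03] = 25.32*q^2 + 11.44*q + 5.15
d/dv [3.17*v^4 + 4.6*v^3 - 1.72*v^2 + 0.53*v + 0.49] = 12.68*v^3 + 13.8*v^2 - 3.44*v + 0.53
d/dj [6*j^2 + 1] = 12*j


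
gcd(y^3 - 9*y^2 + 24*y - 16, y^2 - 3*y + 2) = y - 1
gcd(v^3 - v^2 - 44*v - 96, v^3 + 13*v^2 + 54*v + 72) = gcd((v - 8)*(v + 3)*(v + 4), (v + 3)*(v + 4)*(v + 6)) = v^2 + 7*v + 12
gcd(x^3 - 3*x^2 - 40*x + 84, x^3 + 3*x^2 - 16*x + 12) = x^2 + 4*x - 12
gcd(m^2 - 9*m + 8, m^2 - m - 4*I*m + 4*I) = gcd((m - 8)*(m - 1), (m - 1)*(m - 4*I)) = m - 1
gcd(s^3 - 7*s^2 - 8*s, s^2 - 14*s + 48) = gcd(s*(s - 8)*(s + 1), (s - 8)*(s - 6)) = s - 8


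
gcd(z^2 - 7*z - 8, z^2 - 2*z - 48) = z - 8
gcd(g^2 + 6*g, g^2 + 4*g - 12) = g + 6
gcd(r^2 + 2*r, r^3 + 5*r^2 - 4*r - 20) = r + 2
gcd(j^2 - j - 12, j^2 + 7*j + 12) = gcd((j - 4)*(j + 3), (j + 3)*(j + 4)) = j + 3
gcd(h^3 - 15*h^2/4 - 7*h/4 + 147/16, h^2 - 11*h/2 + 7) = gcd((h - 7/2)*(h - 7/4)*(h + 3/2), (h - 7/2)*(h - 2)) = h - 7/2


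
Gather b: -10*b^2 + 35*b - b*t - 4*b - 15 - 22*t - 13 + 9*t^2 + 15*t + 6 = -10*b^2 + b*(31 - t) + 9*t^2 - 7*t - 22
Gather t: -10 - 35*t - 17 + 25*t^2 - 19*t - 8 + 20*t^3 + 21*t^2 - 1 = 20*t^3 + 46*t^2 - 54*t - 36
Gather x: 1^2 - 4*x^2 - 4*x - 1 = -4*x^2 - 4*x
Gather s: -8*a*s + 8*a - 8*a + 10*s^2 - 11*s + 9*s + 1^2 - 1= 10*s^2 + s*(-8*a - 2)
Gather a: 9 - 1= 8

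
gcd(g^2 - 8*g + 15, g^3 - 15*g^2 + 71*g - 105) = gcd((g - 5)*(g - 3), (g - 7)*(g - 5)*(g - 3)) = g^2 - 8*g + 15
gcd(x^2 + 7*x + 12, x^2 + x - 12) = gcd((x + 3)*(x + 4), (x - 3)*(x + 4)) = x + 4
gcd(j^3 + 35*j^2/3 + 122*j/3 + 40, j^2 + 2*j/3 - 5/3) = j + 5/3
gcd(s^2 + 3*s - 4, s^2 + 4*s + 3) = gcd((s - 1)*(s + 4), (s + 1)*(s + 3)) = 1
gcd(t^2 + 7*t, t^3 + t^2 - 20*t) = t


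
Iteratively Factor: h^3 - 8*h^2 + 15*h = (h)*(h^2 - 8*h + 15) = h*(h - 5)*(h - 3)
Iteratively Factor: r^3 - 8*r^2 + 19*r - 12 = (r - 3)*(r^2 - 5*r + 4) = (r - 3)*(r - 1)*(r - 4)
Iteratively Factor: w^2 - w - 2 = (w + 1)*(w - 2)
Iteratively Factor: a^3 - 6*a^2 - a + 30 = (a + 2)*(a^2 - 8*a + 15) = (a - 3)*(a + 2)*(a - 5)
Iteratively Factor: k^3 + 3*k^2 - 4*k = (k)*(k^2 + 3*k - 4) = k*(k - 1)*(k + 4)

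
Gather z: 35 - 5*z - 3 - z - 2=30 - 6*z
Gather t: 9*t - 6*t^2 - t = -6*t^2 + 8*t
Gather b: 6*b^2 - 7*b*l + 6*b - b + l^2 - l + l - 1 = 6*b^2 + b*(5 - 7*l) + l^2 - 1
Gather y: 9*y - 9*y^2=-9*y^2 + 9*y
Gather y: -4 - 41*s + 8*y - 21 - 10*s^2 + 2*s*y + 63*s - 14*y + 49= -10*s^2 + 22*s + y*(2*s - 6) + 24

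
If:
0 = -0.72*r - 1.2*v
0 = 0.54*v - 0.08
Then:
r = -0.25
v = 0.15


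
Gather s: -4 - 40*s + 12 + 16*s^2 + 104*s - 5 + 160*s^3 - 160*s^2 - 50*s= 160*s^3 - 144*s^2 + 14*s + 3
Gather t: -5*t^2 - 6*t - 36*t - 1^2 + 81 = -5*t^2 - 42*t + 80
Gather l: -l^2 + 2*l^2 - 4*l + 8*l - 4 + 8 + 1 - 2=l^2 + 4*l + 3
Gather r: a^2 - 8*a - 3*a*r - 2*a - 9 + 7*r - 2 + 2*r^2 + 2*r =a^2 - 10*a + 2*r^2 + r*(9 - 3*a) - 11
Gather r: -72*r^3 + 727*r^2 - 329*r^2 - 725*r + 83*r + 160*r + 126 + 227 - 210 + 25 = -72*r^3 + 398*r^2 - 482*r + 168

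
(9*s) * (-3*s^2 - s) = -27*s^3 - 9*s^2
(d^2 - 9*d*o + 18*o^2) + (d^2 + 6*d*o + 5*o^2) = 2*d^2 - 3*d*o + 23*o^2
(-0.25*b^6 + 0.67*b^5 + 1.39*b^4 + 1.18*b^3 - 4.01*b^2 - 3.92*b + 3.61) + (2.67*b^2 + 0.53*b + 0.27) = -0.25*b^6 + 0.67*b^5 + 1.39*b^4 + 1.18*b^3 - 1.34*b^2 - 3.39*b + 3.88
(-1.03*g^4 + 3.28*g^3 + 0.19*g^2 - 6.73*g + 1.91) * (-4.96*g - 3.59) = 5.1088*g^5 - 12.5711*g^4 - 12.7176*g^3 + 32.6987*g^2 + 14.6871*g - 6.8569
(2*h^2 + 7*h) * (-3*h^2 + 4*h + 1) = -6*h^4 - 13*h^3 + 30*h^2 + 7*h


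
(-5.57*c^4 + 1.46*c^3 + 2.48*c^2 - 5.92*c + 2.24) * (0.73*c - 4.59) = -4.0661*c^5 + 26.6321*c^4 - 4.891*c^3 - 15.7048*c^2 + 28.808*c - 10.2816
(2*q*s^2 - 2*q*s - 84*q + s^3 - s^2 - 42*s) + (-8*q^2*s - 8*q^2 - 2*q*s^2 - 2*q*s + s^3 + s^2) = -8*q^2*s - 8*q^2 - 4*q*s - 84*q + 2*s^3 - 42*s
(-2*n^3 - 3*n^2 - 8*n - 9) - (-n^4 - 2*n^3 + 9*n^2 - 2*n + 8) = n^4 - 12*n^2 - 6*n - 17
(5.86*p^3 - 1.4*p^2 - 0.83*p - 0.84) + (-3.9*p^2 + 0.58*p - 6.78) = 5.86*p^3 - 5.3*p^2 - 0.25*p - 7.62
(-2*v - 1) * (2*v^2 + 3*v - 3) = -4*v^3 - 8*v^2 + 3*v + 3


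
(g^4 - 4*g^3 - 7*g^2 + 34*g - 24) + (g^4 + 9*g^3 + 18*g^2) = 2*g^4 + 5*g^3 + 11*g^2 + 34*g - 24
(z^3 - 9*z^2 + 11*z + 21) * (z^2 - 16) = z^5 - 9*z^4 - 5*z^3 + 165*z^2 - 176*z - 336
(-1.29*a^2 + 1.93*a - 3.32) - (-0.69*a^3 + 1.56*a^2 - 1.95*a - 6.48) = 0.69*a^3 - 2.85*a^2 + 3.88*a + 3.16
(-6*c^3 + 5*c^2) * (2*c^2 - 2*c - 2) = -12*c^5 + 22*c^4 + 2*c^3 - 10*c^2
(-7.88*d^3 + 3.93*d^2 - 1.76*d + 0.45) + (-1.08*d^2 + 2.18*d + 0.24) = -7.88*d^3 + 2.85*d^2 + 0.42*d + 0.69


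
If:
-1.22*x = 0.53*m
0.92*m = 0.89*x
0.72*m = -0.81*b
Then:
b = 0.00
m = 0.00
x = 0.00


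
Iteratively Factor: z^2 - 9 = (z + 3)*(z - 3)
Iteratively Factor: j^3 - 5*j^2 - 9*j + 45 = (j + 3)*(j^2 - 8*j + 15) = (j - 5)*(j + 3)*(j - 3)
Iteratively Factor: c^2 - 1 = (c - 1)*(c + 1)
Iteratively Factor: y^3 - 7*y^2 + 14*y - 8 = (y - 2)*(y^2 - 5*y + 4) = (y - 2)*(y - 1)*(y - 4)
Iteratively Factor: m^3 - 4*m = (m + 2)*(m^2 - 2*m) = (m - 2)*(m + 2)*(m)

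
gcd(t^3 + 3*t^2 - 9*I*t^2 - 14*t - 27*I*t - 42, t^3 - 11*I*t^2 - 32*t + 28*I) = t^2 - 9*I*t - 14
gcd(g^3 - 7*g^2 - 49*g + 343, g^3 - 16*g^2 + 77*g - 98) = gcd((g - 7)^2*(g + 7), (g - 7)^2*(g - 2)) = g^2 - 14*g + 49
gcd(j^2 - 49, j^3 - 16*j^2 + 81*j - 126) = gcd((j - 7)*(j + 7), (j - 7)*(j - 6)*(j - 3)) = j - 7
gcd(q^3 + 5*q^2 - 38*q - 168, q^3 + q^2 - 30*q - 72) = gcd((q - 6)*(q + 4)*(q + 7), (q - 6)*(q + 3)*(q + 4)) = q^2 - 2*q - 24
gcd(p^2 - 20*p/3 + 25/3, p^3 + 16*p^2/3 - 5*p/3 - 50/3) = p - 5/3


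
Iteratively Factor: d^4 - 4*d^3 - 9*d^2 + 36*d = (d - 3)*(d^3 - d^2 - 12*d) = (d - 4)*(d - 3)*(d^2 + 3*d) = (d - 4)*(d - 3)*(d + 3)*(d)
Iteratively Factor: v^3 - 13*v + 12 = (v + 4)*(v^2 - 4*v + 3) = (v - 1)*(v + 4)*(v - 3)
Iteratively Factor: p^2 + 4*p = (p + 4)*(p)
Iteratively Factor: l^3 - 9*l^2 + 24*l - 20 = (l - 2)*(l^2 - 7*l + 10) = (l - 5)*(l - 2)*(l - 2)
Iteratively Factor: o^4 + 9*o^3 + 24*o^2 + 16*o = (o)*(o^3 + 9*o^2 + 24*o + 16) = o*(o + 4)*(o^2 + 5*o + 4) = o*(o + 4)^2*(o + 1)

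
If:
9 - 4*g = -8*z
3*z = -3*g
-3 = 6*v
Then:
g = 3/4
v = -1/2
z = -3/4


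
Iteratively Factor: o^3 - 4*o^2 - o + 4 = (o - 1)*(o^2 - 3*o - 4) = (o - 1)*(o + 1)*(o - 4)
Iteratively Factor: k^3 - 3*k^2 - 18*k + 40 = (k + 4)*(k^2 - 7*k + 10) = (k - 2)*(k + 4)*(k - 5)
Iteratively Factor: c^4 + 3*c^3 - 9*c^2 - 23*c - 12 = (c - 3)*(c^3 + 6*c^2 + 9*c + 4) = (c - 3)*(c + 1)*(c^2 + 5*c + 4) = (c - 3)*(c + 1)^2*(c + 4)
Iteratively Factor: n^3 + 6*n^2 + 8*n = (n + 4)*(n^2 + 2*n) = (n + 2)*(n + 4)*(n)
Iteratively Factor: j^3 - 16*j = (j)*(j^2 - 16) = j*(j + 4)*(j - 4)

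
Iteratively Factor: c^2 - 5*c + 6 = (c - 2)*(c - 3)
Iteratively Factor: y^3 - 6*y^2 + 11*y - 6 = (y - 3)*(y^2 - 3*y + 2) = (y - 3)*(y - 2)*(y - 1)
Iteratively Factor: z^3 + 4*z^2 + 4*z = (z + 2)*(z^2 + 2*z) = (z + 2)^2*(z)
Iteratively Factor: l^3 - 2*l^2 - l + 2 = (l - 2)*(l^2 - 1) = (l - 2)*(l + 1)*(l - 1)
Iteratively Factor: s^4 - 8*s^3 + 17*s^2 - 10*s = (s - 2)*(s^3 - 6*s^2 + 5*s) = (s - 5)*(s - 2)*(s^2 - s) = (s - 5)*(s - 2)*(s - 1)*(s)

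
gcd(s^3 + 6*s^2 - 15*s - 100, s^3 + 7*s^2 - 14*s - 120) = s^2 + s - 20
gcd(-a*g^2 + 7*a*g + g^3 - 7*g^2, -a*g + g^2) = a*g - g^2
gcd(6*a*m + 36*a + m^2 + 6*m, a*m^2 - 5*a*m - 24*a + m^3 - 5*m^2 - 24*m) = 1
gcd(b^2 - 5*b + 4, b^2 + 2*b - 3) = b - 1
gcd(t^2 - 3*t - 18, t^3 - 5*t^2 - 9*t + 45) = t + 3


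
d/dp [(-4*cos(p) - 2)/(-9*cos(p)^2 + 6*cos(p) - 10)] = 4*(9*cos(p)^2 + 9*cos(p) - 13)*sin(p)/(9*sin(p)^2 + 6*cos(p) - 19)^2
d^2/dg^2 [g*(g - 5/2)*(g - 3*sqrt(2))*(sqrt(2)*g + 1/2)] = 12*sqrt(2)*g^2 - 33*g - 15*sqrt(2)*g - 3*sqrt(2) + 55/2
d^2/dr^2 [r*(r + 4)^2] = 6*r + 16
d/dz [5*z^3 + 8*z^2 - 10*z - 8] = 15*z^2 + 16*z - 10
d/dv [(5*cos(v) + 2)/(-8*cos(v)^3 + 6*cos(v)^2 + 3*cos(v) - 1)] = (-80*cos(v)^3 - 18*cos(v)^2 + 24*cos(v) + 11)*sin(v)/((cos(v) - 1)^2*(2*cos(v) + 1)^2*(4*cos(v) - 1)^2)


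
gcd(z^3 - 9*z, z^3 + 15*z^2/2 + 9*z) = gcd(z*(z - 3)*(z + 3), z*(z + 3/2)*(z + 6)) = z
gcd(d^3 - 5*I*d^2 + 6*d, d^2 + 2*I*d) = d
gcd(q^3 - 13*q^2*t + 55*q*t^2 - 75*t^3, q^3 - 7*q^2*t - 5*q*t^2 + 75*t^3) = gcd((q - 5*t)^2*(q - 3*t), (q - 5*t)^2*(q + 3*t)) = q^2 - 10*q*t + 25*t^2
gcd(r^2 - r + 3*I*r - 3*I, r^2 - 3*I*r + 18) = r + 3*I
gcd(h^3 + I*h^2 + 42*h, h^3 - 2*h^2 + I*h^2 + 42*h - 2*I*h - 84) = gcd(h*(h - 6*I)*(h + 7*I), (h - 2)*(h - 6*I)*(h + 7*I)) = h^2 + I*h + 42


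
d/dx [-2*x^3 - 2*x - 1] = -6*x^2 - 2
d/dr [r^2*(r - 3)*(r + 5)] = 2*r*(2*r^2 + 3*r - 15)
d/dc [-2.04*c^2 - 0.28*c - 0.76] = -4.08*c - 0.28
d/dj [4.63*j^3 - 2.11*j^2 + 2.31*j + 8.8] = 13.89*j^2 - 4.22*j + 2.31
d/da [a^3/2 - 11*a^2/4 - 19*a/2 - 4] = 3*a^2/2 - 11*a/2 - 19/2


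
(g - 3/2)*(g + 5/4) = g^2 - g/4 - 15/8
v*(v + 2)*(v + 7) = v^3 + 9*v^2 + 14*v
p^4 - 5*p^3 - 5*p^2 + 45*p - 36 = (p - 4)*(p - 3)*(p - 1)*(p + 3)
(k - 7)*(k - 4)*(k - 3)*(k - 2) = k^4 - 16*k^3 + 89*k^2 - 206*k + 168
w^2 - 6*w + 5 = (w - 5)*(w - 1)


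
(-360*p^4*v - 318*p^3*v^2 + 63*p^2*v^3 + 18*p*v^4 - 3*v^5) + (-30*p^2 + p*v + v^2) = -360*p^4*v - 318*p^3*v^2 + 63*p^2*v^3 - 30*p^2 + 18*p*v^4 + p*v - 3*v^5 + v^2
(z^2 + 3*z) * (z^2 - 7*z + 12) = z^4 - 4*z^3 - 9*z^2 + 36*z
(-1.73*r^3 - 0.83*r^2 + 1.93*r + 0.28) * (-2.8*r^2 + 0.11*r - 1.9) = 4.844*r^5 + 2.1337*r^4 - 2.2083*r^3 + 1.0053*r^2 - 3.6362*r - 0.532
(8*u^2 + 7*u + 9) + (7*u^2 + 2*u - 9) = 15*u^2 + 9*u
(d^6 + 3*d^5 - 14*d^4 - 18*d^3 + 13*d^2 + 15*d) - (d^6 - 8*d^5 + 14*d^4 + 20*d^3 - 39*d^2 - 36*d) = 11*d^5 - 28*d^4 - 38*d^3 + 52*d^2 + 51*d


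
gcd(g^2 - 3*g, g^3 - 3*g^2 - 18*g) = g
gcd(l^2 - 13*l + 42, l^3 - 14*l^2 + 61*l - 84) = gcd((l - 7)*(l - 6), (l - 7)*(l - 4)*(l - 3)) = l - 7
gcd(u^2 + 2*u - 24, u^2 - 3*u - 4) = u - 4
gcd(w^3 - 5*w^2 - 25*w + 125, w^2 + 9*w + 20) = w + 5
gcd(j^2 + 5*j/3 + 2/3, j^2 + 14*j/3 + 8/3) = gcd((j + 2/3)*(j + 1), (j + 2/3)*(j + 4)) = j + 2/3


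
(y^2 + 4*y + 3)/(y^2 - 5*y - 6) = (y + 3)/(y - 6)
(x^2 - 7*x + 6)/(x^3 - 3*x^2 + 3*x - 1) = (x - 6)/(x^2 - 2*x + 1)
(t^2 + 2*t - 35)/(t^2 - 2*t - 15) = (t + 7)/(t + 3)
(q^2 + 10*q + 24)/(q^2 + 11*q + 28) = (q + 6)/(q + 7)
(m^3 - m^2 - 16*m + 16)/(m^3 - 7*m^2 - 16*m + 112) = (m - 1)/(m - 7)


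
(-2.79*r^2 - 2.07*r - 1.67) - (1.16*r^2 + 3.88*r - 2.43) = -3.95*r^2 - 5.95*r + 0.76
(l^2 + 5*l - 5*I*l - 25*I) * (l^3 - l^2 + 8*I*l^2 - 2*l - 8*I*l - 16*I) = l^5 + 4*l^4 + 3*I*l^4 + 33*l^3 + 12*I*l^3 + 150*l^2 - 21*I*l^2 - 280*l - 30*I*l - 400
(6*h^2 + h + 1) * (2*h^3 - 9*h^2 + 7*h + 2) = 12*h^5 - 52*h^4 + 35*h^3 + 10*h^2 + 9*h + 2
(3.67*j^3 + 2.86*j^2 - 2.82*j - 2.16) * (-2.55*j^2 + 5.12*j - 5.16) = -9.3585*j^5 + 11.4974*j^4 + 2.897*j^3 - 23.688*j^2 + 3.492*j + 11.1456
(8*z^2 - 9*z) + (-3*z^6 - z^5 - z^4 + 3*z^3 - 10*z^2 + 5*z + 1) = -3*z^6 - z^5 - z^4 + 3*z^3 - 2*z^2 - 4*z + 1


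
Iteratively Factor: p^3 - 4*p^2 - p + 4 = (p - 4)*(p^2 - 1) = (p - 4)*(p + 1)*(p - 1)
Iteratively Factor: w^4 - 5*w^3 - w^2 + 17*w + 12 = (w + 1)*(w^3 - 6*w^2 + 5*w + 12) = (w + 1)^2*(w^2 - 7*w + 12) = (w - 4)*(w + 1)^2*(w - 3)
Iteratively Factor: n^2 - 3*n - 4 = (n + 1)*(n - 4)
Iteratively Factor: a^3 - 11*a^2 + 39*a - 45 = (a - 5)*(a^2 - 6*a + 9) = (a - 5)*(a - 3)*(a - 3)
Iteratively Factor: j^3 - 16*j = (j)*(j^2 - 16) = j*(j + 4)*(j - 4)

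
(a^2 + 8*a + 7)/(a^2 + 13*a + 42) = (a + 1)/(a + 6)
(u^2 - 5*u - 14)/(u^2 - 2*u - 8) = (u - 7)/(u - 4)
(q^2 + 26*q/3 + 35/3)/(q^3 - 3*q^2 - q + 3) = (q^2 + 26*q/3 + 35/3)/(q^3 - 3*q^2 - q + 3)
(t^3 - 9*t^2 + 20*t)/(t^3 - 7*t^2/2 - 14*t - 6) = 2*t*(-t^2 + 9*t - 20)/(-2*t^3 + 7*t^2 + 28*t + 12)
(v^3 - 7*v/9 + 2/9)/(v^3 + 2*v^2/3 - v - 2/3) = (9*v^2 - 9*v + 2)/(3*(3*v^2 - v - 2))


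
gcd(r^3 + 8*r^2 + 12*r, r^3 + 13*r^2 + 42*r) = r^2 + 6*r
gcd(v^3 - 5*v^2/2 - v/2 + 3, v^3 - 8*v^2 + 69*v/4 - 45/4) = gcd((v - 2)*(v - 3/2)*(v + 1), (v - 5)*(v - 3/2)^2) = v - 3/2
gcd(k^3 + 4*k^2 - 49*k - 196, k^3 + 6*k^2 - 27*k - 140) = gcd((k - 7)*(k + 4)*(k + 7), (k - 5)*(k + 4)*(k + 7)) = k^2 + 11*k + 28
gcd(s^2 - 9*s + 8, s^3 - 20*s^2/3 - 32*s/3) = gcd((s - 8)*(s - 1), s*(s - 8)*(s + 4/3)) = s - 8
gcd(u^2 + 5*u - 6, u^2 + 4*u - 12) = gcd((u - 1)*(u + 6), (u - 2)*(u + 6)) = u + 6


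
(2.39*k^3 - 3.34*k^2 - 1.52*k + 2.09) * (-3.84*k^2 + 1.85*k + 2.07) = -9.1776*k^5 + 17.2471*k^4 + 4.6051*k^3 - 17.7514*k^2 + 0.7201*k + 4.3263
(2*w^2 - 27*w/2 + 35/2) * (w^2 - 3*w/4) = 2*w^4 - 15*w^3 + 221*w^2/8 - 105*w/8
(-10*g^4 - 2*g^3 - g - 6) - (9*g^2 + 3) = -10*g^4 - 2*g^3 - 9*g^2 - g - 9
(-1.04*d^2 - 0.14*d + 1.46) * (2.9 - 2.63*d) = 2.7352*d^3 - 2.6478*d^2 - 4.2458*d + 4.234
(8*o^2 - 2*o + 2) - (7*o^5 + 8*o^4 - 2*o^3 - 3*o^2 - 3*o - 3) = -7*o^5 - 8*o^4 + 2*o^3 + 11*o^2 + o + 5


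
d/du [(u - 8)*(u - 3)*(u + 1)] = 3*u^2 - 20*u + 13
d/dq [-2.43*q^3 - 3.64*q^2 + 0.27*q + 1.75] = -7.29*q^2 - 7.28*q + 0.27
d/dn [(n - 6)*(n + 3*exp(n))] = n + (n - 6)*(3*exp(n) + 1) + 3*exp(n)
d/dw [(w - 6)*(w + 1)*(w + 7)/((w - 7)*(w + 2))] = (w^4 - 10*w^3 - 11*w^2 + 28*w + 364)/(w^4 - 10*w^3 - 3*w^2 + 140*w + 196)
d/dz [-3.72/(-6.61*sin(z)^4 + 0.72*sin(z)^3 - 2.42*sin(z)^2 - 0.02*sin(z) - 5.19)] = (-98.3568*sin(z)^3 + 8.0352*sin(z)^2 - 18.0048*sin(z) - 0.0744)*cos(z)/(6.61*sin(z)^4 - 0.72*sin(z)^3 + 2.42*sin(z)^2 + 0.02*sin(z) + 5.19)^2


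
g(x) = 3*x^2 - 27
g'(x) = 6*x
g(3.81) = 16.55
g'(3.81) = 22.86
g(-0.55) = -26.09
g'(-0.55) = -3.30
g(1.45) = -20.69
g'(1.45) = 8.70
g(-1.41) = -21.04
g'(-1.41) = -8.46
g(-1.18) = -22.82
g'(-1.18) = -7.08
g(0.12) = -26.96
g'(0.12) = 0.72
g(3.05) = 0.91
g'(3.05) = 18.30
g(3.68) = 13.63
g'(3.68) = 22.08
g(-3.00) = 0.00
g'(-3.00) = -18.00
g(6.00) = 81.00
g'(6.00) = 36.00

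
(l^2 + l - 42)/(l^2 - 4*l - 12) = (l + 7)/(l + 2)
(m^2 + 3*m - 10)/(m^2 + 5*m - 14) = (m + 5)/(m + 7)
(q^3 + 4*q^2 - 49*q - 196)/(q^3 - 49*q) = (q + 4)/q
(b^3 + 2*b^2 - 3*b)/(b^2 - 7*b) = (b^2 + 2*b - 3)/(b - 7)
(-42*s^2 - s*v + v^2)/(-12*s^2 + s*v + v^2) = (-42*s^2 - s*v + v^2)/(-12*s^2 + s*v + v^2)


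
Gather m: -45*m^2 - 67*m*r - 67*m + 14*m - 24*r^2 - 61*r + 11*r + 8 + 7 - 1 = -45*m^2 + m*(-67*r - 53) - 24*r^2 - 50*r + 14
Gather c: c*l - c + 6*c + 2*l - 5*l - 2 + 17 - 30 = c*(l + 5) - 3*l - 15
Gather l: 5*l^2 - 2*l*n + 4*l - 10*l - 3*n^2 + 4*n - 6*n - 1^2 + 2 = 5*l^2 + l*(-2*n - 6) - 3*n^2 - 2*n + 1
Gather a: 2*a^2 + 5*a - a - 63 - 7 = 2*a^2 + 4*a - 70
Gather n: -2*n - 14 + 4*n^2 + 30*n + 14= 4*n^2 + 28*n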